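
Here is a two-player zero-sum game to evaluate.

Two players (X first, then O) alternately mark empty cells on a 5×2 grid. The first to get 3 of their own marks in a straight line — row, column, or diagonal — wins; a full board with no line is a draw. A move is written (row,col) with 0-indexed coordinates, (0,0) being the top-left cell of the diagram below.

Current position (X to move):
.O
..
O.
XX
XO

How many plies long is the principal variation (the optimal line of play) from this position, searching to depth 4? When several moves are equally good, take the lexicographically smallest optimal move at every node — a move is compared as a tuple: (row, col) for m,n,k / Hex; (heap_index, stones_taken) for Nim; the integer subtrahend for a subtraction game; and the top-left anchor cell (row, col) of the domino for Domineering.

PV length from [.O/../O./XX/XO]: 4 plies

p1 X@[.O/../O./XX/XO]: (0,0)[XO/../O./XX/XO]+0* (1,0)[.O/X./O./XX/XO]+0 (1,1)[.O/.X/O./XX/XO]+0 (2,1)[.O/../OX/XX/XO]+0
p2 O@[XO/../O./XX/XO]: (1,0)[XO/O./O./XX/XO]+0* (1,1)[XO/.O/O./XX/XO]+0 (2,1)[XO/../OO/XX/XO]+0
p3 X@[XO/O./O./XX/XO]: (1,1)[XO/OX/O./XX/XO]+0* (2,1)[XO/O./OX/XX/XO]+0
p4 O@[XO/OX/O./XX/XO]: (2,1)[XO/OX/OO/XX/XO]+0*
p5 X@[XO/OX/OO/XX/XO] terminal +0; root [.O/../O./XX/XO] d4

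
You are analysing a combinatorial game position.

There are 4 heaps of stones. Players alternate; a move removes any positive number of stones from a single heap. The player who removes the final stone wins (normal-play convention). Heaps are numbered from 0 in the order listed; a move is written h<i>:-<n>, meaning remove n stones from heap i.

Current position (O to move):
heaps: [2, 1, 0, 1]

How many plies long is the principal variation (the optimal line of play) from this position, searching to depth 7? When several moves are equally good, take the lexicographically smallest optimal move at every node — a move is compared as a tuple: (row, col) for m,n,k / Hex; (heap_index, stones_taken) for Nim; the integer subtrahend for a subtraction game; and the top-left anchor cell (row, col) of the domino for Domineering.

[(2,1,0,1)] O move#1: h0:-1:-1/(1,1,0,1), h0:-2:+1/(0,1,0,1)*, h1:-1:-1/(2,0,0,1), h3:-1:-1/(2,1,0,0)
[(0,1,0,1)] X move#2: h1:-1:-1/(0,0,0,1)*, h3:-1:-1/(0,1,0,0)
[(0,0,0,1)] O move#3: h3:-1:+1/(0,0,0,0)*
[(0,0,0,0)] end (terminal -1, X#4); searched (2,1,0,1) to 7

PV length from [(2,1,0,1)]: 3 plies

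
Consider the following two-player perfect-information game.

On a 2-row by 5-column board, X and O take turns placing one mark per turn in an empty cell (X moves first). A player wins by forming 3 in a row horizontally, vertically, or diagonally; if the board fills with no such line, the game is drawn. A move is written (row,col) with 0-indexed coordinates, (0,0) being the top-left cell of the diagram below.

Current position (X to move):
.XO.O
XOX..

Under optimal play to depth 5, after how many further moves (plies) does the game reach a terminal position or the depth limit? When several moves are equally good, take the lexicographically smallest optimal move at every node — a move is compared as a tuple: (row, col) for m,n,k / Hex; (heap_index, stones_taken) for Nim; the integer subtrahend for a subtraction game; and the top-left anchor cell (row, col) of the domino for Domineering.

PV length from [.XO.O/XOX..]: 4 plies

p1 X@[.XO.O/XOX..]: (0,0)[XXO.O/XOX..]-1 (0,3)[.XOXO/XOX..]+0* (1,3)[.XO.O/XOXX.]-1 (1,4)[.XO.O/XOX.X]-1
p2 O@[.XOXO/XOX..]: (0,0)[OXOXO/XOX..]+0* (1,3)[.XOXO/XOXO.]+0 (1,4)[.XOXO/XOX.O]+0
p3 X@[OXOXO/XOX..]: (1,3)[OXOXO/XOXX.]+0* (1,4)[OXOXO/XOX.X]+0
p4 O@[OXOXO/XOXX.]: (1,4)[OXOXO/XOXXO]+0*
p5 X@[OXOXO/XOXXO] terminal +0; root [.XO.O/XOX..] d5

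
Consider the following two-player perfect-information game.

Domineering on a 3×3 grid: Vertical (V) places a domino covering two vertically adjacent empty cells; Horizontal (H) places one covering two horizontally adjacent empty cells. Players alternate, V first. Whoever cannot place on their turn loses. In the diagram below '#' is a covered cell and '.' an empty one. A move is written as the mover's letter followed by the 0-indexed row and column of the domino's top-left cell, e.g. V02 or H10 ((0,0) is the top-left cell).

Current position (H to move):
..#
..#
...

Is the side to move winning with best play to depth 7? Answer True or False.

p1 H@[..#/..#/...]: H00[###/..#/...]-1 H10[..#/###/...]+1* H20[..#/..#/##.]-1 H21[..#/..#/.##]-1
p2 V@[..#/###/...] terminal -1; root [..#/..#/...] d7

H winning at [..#/..#/...]: True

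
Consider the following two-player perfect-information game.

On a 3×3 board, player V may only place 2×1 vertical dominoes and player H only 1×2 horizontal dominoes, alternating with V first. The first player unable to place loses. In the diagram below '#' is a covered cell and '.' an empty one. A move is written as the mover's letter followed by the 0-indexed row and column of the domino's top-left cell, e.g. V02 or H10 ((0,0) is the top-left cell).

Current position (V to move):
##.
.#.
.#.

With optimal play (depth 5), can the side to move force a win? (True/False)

p1 V@[##./.#./.#.]: V02[###/.##/.#.]+1* V10[##./##./##.]+1 V12[##./.##/.##]+1
p2 H@[###/.##/.#.] terminal -1; root [##./.#./.#.] d5

V winning at [##./.#./.#.]: True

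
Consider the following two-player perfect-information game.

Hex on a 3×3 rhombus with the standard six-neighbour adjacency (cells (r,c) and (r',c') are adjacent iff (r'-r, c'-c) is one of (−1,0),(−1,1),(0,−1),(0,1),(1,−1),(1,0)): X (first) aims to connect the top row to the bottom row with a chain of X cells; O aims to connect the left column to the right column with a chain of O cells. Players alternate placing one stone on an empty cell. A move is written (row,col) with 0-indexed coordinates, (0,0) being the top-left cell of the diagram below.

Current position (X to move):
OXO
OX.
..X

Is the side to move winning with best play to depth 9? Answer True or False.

X winning at [OXO/OX./..X]: True

ply 1, X at OXO/OX./..X | (1,2)=+1→OXO/OXX/..X*; (2,0)=+1→OXO/OX./X.X; (2,1)=+1→OXO/OX./.XX
ply 2: OXO/OXX/..X is terminal -1 (O); from OXO/OX./..X depth 9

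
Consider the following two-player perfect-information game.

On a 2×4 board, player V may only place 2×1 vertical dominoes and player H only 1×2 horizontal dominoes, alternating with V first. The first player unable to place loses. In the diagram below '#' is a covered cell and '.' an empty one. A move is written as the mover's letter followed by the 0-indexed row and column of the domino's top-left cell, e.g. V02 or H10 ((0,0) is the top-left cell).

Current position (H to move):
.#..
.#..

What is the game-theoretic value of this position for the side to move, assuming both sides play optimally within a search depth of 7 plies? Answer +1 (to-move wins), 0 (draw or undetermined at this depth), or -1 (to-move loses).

[.#../.#..] H move#1: H02:+1/.###/.#..*, H12:+1/.#../.###
[.###/.#..] V move#2: V00:-1/####/##..*
[####/##..] H move#3: H12:+1/####/####*
[####/####] end (terminal -1, V#4); searched .#../.#.. to 7

value(.#../.#.., H) = +1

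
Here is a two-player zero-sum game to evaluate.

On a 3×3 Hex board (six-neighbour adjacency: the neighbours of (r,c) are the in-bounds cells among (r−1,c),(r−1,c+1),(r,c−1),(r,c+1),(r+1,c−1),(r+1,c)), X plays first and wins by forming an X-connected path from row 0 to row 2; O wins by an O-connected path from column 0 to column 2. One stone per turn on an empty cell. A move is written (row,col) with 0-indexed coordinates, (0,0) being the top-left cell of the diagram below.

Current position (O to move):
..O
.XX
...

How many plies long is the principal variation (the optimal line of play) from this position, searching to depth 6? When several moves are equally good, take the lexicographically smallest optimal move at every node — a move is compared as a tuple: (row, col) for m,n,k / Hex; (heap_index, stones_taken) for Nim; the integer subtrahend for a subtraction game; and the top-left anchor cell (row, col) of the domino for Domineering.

PV length from [..O/.XX/...]: 3 plies

[..O/.XX/...] O move#1: (0,0):-1/O.O/.XX/..., (0,1):+1/.OO/.XX/...*, (1,0):-1/..O/OXX/..., (2,0):-1/..O/.XX/O.., (2,1):-1/..O/.XX/.O., (2,2):-1/..O/.XX/..O
[.OO/.XX/...] X move#2: (0,0):-1/XOO/.XX/...*, (1,0):-1/.OO/XXX/..., (2,0):-1/.OO/.XX/X.., (2,1):-1/.OO/.XX/.X., (2,2):-1/.OO/.XX/..X
[XOO/.XX/...] O move#3: (1,0):+1/XOO/OXX/...*, (2,0):-1/XOO/.XX/O.., (2,1):-1/XOO/.XX/.O., (2,2):-1/XOO/.XX/..O
[XOO/OXX/...] end (terminal -1, X#4); searched ..O/.XX/... to 6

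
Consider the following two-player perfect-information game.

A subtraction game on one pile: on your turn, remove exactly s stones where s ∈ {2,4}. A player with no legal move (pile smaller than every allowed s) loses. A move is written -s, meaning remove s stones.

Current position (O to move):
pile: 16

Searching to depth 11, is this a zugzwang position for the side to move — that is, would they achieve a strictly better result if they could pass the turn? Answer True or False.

zugzwang(16, O) = False

ply 1, O at 16 | -2=-1→14; -4=+1→12*
ply 2, X at 12 | -2=-1→10*; -4=-1→8
ply 3, O at 10 | -2=-1→8; -4=+1→6*
ply 4, X at 6 | -2=-1→4*; -4=-1→2
ply 5, O at 4 | -2=-1→2; -4=+1→0*
ply 6: 0 is terminal -1 (X); from 16 depth 11
pass branch (X moves first from the same position):
  | ply 1, X at 16 | -2=-1→14; -4=+1→12*
  | ply 2, O at 12 | -2=-1→10*; -4=-1→8
  | ply 3, X at 10 | -2=-1→8; -4=+1→6*
  | ply 4, O at 6 | -2=-1→4*; -4=-1→2
  | ply 5, X at 4 | -2=-1→2; -4=+1→0*
  | ply 6: 0 is terminal -1 (O); from 16 depth 11
O moving scores +1; O passing scores -1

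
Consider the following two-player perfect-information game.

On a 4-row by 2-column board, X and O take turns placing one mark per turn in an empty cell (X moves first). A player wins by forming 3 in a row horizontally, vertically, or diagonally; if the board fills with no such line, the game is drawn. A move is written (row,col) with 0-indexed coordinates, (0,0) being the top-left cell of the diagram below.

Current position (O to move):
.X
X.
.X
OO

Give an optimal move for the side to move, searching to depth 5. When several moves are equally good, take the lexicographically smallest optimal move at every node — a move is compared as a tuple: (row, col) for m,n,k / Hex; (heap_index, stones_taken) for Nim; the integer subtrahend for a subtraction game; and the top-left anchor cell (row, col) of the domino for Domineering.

O's best at [.X/X./.X/OO]: (1,1)

[.X/X./.X/OO] O move#1: (0,0):-1/OX/X./.X/OO, (1,1):+0/.X/XO/.X/OO*, (2,0):-1/.X/X./OX/OO
[.X/XO/.X/OO] X move#2: (0,0):+0/XX/XO/.X/OO*, (2,0):+0/.X/XO/XX/OO
[XX/XO/.X/OO] O move#3: (2,0):+0/XX/XO/OX/OO*
[XX/XO/OX/OO] end (terminal +0, X#4); searched .X/X./.X/OO to 5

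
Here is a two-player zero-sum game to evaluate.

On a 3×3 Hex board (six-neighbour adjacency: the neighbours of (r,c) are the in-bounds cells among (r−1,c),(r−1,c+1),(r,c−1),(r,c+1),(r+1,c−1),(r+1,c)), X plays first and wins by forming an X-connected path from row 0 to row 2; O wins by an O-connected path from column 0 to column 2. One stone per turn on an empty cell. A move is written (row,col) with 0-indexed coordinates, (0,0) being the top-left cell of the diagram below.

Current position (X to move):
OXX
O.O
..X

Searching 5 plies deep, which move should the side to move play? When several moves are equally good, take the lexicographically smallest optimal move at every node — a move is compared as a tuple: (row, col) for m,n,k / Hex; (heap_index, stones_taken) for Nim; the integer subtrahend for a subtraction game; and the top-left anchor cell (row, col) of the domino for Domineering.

X's best at [OXX/O.O/..X]: (1,1)

p1 X@[OXX/O.O/..X]: (1,1)[OXX/OXO/..X]+1* (2,0)[OXX/O.O/X.X]-1 (2,1)[OXX/O.O/.XX]-1
p2 O@[OXX/OXO/..X]: (2,0)[OXX/OXO/O.X]-1* (2,1)[OXX/OXO/.OX]-1
p3 X@[OXX/OXO/O.X]: (2,1)[OXX/OXO/OXX]+1*
p4 O@[OXX/OXO/OXX] terminal -1; root [OXX/O.O/..X] d5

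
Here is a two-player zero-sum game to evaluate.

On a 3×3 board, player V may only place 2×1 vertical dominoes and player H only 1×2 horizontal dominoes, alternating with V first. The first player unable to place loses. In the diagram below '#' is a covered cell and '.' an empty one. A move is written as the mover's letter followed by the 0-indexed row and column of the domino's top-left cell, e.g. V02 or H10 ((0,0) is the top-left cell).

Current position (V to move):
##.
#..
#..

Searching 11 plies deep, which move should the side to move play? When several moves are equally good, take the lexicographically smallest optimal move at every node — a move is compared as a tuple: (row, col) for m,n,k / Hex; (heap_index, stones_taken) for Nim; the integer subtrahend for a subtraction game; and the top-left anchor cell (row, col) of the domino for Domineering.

V's best at [##./#../#..]: V11

[##./#../#..] V move#1: V02:-1/###/#.#/#.., V11:+1/##./##./##.*, V12:+1/##./#.#/#.#
[##./##./##.] end (terminal -1, H#2); searched ##./#../#.. to 11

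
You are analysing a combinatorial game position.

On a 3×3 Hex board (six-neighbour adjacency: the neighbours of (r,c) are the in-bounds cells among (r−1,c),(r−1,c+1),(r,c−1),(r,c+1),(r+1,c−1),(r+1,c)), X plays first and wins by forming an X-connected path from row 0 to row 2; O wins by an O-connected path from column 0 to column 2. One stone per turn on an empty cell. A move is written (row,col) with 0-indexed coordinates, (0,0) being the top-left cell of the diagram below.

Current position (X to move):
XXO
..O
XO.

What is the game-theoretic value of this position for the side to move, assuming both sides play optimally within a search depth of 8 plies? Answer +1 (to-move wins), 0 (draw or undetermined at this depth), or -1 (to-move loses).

p1 X@[XXO/..O/XO.]: (1,0)[XXO/X.O/XO.]+1* (1,1)[XXO/.XO/XO.]+1 (2,2)[XXO/..O/XOX]+1
p2 O@[XXO/X.O/XO.] terminal -1; root [XXO/..O/XO.] d8

value(XXO/..O/XO., X) = +1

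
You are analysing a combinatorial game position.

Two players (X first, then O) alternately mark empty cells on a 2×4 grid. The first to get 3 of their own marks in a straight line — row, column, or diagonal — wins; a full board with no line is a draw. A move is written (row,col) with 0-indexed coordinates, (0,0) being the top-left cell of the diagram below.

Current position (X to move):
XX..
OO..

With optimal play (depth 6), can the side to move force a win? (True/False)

[XX../OO..] X move#1: (0,2):+1/XXX./OO..*, (0,3):-1/XX.X/OO.., (1,2):+0/XX../OOX., (1,3):-1/XX../OO.X
[XXX./OO..] end (terminal -1, O#2); searched XX../OO.. to 6

X winning at [XX../OO..]: True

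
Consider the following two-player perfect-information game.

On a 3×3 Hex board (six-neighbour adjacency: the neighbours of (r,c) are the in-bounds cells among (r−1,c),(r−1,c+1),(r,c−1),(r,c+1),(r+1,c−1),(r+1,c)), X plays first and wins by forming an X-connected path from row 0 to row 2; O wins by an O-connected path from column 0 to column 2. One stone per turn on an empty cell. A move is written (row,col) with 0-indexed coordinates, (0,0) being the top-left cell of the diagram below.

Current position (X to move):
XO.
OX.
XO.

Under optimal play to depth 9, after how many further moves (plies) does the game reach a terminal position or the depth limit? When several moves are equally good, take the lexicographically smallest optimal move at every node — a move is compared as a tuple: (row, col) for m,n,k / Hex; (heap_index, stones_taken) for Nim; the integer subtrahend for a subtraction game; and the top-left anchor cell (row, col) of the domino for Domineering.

PV length from [XO./OX./XO.]: 1 ply

p1 X@[XO./OX./XO.]: (0,2)[XOX/OX./XO.]+1* (1,2)[XO./OXX/XO.]-1 (2,2)[XO./OX./XOX]-1
p2 O@[XOX/OX./XO.] terminal -1; root [XO./OX./XO.] d9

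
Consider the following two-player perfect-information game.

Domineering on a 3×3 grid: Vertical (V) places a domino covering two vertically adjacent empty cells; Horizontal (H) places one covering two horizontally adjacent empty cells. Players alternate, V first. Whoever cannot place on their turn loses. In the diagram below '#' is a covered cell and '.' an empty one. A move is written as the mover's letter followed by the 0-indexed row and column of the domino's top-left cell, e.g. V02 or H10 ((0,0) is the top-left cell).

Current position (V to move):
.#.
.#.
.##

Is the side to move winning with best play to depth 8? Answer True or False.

V winning at [.#./.#./.##]: True

[.#./.#./.##] V move#1: V00:+1/##./##./.##*, V02:+1/.##/.##/.##, V10:+1/.#./##./###
[##./##./.##] end (terminal -1, H#2); searched .#./.#./.## to 8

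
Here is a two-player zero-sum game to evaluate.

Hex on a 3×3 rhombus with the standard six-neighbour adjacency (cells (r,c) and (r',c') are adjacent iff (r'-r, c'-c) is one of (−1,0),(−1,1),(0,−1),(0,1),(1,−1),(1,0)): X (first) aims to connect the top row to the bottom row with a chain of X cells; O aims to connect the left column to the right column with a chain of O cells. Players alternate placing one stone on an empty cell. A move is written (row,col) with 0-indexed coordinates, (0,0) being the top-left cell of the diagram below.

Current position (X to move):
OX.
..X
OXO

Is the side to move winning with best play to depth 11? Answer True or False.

X winning at [OX./..X/OXO]: True

p1 X@[OX./..X/OXO]: (0,2)[OXX/..X/OXO]+1* (1,0)[OX./X.X/OXO]+1 (1,1)[OX./.XX/OXO]+1
p2 O@[OXX/..X/OXO] terminal -1; root [OX./..X/OXO] d11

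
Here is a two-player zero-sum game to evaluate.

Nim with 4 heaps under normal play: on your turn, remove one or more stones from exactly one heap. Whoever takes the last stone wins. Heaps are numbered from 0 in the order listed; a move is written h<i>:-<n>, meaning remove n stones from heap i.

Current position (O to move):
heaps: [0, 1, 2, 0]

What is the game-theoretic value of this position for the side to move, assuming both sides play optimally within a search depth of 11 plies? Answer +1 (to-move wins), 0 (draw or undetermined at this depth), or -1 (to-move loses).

ply 1, O at (0,1,2,0) | h1:-1=-1→(0,0,2,0); h2:-1=+1→(0,1,1,0)*; h2:-2=-1→(0,1,0,0)
ply 2, X at (0,1,1,0) | h1:-1=-1→(0,0,1,0)*; h2:-1=-1→(0,1,0,0)
ply 3, O at (0,0,1,0) | h2:-1=+1→(0,0,0,0)*
ply 4: (0,0,0,0) is terminal -1 (X); from (0,1,2,0) depth 11

value((0,1,2,0), O) = +1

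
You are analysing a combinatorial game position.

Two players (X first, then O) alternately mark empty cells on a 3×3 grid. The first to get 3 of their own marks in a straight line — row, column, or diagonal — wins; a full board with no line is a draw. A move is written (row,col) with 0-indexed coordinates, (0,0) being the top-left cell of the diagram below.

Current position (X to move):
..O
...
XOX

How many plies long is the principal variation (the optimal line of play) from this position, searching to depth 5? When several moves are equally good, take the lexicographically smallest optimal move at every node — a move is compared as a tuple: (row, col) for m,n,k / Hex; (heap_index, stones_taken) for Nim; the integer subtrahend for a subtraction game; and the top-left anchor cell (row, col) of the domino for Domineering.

[..O/.../XOX] X move#1: (0,0):+1/X.O/.../XOX*, (0,1):+0/.XO/.../XOX, (1,0):+0/..O/X../XOX, (1,1):+0/..O/.X./XOX, (1,2):-1/..O/..X/XOX
[X.O/.../XOX] O move#2: (0,1):-1/XOO/.../XOX*, (1,0):-1/X.O/O../XOX, (1,1):-1/X.O/.O./XOX, (1,2):-1/X.O/..O/XOX
[XOO/.../XOX] X move#3: (1,0):+1/XOO/X../XOX*, (1,1):+1/XOO/.X./XOX, (1,2):-1/XOO/..X/XOX
[XOO/X../XOX] end (terminal -1, O#4); searched ..O/.../XOX to 5

PV length from [..O/.../XOX]: 3 plies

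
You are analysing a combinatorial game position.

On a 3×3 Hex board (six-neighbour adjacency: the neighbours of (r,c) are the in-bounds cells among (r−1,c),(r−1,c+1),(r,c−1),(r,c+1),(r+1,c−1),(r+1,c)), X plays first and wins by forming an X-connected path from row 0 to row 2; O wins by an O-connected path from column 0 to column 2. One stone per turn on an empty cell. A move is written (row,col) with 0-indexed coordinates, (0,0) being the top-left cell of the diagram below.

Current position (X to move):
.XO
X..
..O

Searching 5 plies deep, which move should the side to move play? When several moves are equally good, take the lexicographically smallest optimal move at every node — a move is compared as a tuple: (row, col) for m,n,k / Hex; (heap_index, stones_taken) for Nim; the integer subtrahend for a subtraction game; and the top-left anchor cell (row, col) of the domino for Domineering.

ply 1, X at .XO/X../..O | (0,0)=-1→XXO/X../..O; (1,1)=+1→.XO/XX./..O*; (1,2)=-1→.XO/X.X/..O; (2,0)=+1→.XO/X../X.O; (2,1)=+1→.XO/X../.XO
ply 2, O at .XO/XX./..O | (0,0)=-1→OXO/XX./..O*; (1,2)=-1→.XO/XXO/..O; (2,0)=-1→.XO/XX./O.O; (2,1)=-1→.XO/XX./.OO
ply 3, X at OXO/XX./..O | (1,2)=+1→OXO/XXX/..O*; (2,0)=+1→OXO/XX./X.O; (2,1)=+1→OXO/XX./.XO
ply 4, O at OXO/XXX/..O | (2,0)=-1→OXO/XXX/O.O*; (2,1)=-1→OXO/XXX/.OO
ply 5, X at OXO/XXX/O.O | (2,1)=+1→OXO/XXX/OXO*
ply 6: OXO/XXX/OXO is terminal -1 (O); from .XO/X../..O depth 5

X's best at [.XO/X../..O]: (1,1)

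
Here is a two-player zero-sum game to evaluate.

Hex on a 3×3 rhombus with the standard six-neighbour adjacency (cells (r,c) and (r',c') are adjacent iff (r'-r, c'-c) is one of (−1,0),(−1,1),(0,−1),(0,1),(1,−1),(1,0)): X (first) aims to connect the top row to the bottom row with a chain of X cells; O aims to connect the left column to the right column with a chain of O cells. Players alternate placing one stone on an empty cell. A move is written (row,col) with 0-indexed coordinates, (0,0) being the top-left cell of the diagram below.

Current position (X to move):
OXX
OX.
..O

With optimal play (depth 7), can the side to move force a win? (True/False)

[OXX/OX./..O] X move#1: (1,2):+1/OXX/OXX/..O*, (2,0):+1/OXX/OX./X.O, (2,1):+1/OXX/OX./.XO
[OXX/OXX/..O] O move#2: (2,0):-1/OXX/OXX/O.O*, (2,1):-1/OXX/OXX/.OO
[OXX/OXX/O.O] X move#3: (2,1):+1/OXX/OXX/OXO*
[OXX/OXX/OXO] end (terminal -1, O#4); searched OXX/OX./..O to 7

X winning at [OXX/OX./..O]: True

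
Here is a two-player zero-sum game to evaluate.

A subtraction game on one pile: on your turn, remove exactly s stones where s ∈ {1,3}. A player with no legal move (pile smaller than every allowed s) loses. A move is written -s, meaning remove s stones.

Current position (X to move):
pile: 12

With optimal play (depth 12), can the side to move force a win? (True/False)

[12] X move#1: -1:-1/11*, -3:-1/9
[11] O move#2: -1:+1/10*, -3:+1/8
[10] X move#3: -1:-1/9*, -3:-1/7
[9] O move#4: -1:+1/8*, -3:+1/6
[8] X move#5: -1:-1/7*, -3:-1/5
[7] O move#6: -1:+1/6*, -3:+1/4
[6] X move#7: -1:-1/5*, -3:-1/3
[5] O move#8: -1:+1/4*, -3:+1/2
[4] X move#9: -1:-1/3*, -3:-1/1
[3] O move#10: -1:+1/2*, -3:+1/0
[2] X move#11: -1:-1/1*
[1] O move#12: -1:+1/0*
[0] end (terminal -1, X#13); searched 12 to 12

X winning at [12]: False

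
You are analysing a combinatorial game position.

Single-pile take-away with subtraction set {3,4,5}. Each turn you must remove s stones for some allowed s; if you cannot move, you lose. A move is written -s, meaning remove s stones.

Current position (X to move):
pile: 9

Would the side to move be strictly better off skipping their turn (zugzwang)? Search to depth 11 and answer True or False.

zugzwang(9, X) = True

[9] X move#1: -3:-1/6*, -4:-1/5, -5:-1/4
[6] O move#2: -3:-1/3, -4:+1/2*, -5:+1/1
[2] end (terminal -1, X#3); searched 9 to 11
if X skipped the turn, O would face:
~ [9] O move#1: -3:-1/6*, -4:-1/5, -5:-1/4
~ [6] X move#2: -3:-1/3, -4:+1/2*, -5:+1/1
~ [2] end (terminal -1, O#3); searched 9 to 11
compare (X): move=-1 vs pass=+1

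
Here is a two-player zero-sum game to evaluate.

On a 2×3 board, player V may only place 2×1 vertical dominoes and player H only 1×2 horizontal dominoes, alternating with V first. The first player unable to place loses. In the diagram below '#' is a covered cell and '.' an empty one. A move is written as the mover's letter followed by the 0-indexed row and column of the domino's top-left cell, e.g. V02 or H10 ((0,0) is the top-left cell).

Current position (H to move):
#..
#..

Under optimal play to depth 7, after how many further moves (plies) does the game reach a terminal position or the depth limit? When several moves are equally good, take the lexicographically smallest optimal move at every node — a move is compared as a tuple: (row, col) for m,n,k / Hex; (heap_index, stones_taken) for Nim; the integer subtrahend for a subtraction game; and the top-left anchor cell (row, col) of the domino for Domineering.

p1 H@[#../#..]: H01[###/#..]+1* H11[#../###]+1
p2 V@[###/#..] terminal -1; root [#../#..] d7

PV length from [#../#..]: 1 ply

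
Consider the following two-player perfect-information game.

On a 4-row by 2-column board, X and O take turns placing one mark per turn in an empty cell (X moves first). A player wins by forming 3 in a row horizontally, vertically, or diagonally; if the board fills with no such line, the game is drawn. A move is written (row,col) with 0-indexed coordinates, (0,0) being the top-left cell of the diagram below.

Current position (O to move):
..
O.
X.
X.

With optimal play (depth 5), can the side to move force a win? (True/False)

O winning at [../O./X./X.]: False

[../O./X./X.] O move#1: (0,0):+0/O./O./X./X.*, (0,1):+0/.O/O./X./X., (1,1):+0/../OO/X./X., (2,1):+0/../O./XO/X., (3,1):+0/../O./X./XO
[O./O./X./X.] X move#2: (0,1):+0/OX/O./X./X.*, (1,1):+0/O./OX/X./X., (2,1):+0/O./O./XX/X., (3,1):+0/O./O./X./XX
[OX/O./X./X.] O move#3: (1,1):+0/OX/OO/X./X.*, (2,1):+0/OX/O./XO/X., (3,1):+0/OX/O./X./XO
[OX/OO/X./X.] X move#4: (2,1):+0/OX/OO/XX/X.*, (3,1):+0/OX/OO/X./XX
[OX/OO/XX/X.] O move#5: (3,1):+0/OX/OO/XX/XO*
[OX/OO/XX/XO] end (terminal +0, X#6); searched ../O./X./X. to 5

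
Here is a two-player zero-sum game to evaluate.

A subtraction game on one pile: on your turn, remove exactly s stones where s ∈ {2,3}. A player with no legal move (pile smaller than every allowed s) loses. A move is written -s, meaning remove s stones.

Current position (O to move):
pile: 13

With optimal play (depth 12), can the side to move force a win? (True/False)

O winning at [13]: True

ply 1, O at 13 | -2=+1→11*; -3=+1→10
ply 2, X at 11 | -2=-1→9*; -3=-1→8
ply 3, O at 9 | -2=-1→7; -3=+1→6*
ply 4, X at 6 | -2=-1→4*; -3=-1→3
ply 5, O at 4 | -2=-1→2; -3=+1→1*
ply 6: 1 is terminal -1 (X); from 13 depth 12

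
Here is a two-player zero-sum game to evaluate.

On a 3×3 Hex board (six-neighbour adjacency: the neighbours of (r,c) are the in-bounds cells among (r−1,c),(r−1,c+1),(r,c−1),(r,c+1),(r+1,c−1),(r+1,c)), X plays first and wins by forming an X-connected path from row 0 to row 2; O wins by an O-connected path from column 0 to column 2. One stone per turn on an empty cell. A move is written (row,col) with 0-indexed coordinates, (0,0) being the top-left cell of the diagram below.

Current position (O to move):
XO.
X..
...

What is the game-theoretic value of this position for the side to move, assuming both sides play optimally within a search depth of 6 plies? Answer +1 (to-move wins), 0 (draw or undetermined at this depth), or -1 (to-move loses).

[XO./X../...] O move#1: (0,2):-1/XOO/X../...*, (1,1):-1/XO./XO./..., (1,2):-1/XO./X.O/..., (2,0):-1/XO./X../O.., (2,1):-1/XO./X../.O., (2,2):-1/XO./X../..O
[XOO/X../...] X move#2: (1,1):+1/XOO/XX./...*, (1,2):+1/XOO/X.X/..., (2,0):+1/XOO/X../X.., (2,1):+1/XOO/X../.X., (2,2):+1/XOO/X../..X
[XOO/XX./...] O move#3: (1,2):-1/XOO/XXO/...*, (2,0):-1/XOO/XX./O.., (2,1):-1/XOO/XX./.O., (2,2):-1/XOO/XX./..O
[XOO/XXO/...] X move#4: (2,0):+1/XOO/XXO/X..*, (2,1):+1/XOO/XXO/.X., (2,2):+1/XOO/XXO/..X
[XOO/XXO/X..] end (terminal -1, O#5); searched XO./X../... to 6

value(XO./X../..., O) = -1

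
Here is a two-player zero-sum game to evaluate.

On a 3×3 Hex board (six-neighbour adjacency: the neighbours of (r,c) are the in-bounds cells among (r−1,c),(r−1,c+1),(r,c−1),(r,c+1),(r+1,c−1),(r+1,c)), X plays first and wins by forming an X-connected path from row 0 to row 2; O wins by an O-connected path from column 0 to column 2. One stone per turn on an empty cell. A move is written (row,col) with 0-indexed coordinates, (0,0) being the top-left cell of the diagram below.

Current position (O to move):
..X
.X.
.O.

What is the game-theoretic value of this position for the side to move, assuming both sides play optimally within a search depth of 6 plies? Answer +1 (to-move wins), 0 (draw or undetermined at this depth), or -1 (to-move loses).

value(..X/.X./.O., O) = +1

[..X/.X./.O.] O move#1: (0,0):-1/O.X/.X./.O., (0,1):-1/.OX/.X./.O., (1,0):-1/..X/OX./.O., (1,2):-1/..X/.XO/.O., (2,0):+1/..X/.X./OO.*, (2,2):-1/..X/.X./.OO
[..X/.X./OO.] X move#2: (0,0):-1/X.X/.X./OO.*, (0,1):-1/.XX/.X./OO., (1,0):-1/..X/XX./OO., (1,2):-1/..X/.XX/OO., (2,2):-1/..X/.X./OOX
[X.X/.X./OO.] O move#3: (0,1):+1/XOX/.X./OO.*, (1,0):+1/X.X/OX./OO., (1,2):+1/X.X/.XO/OO., (2,2):+1/X.X/.X./OOO
[XOX/.X./OO.] X move#4: (1,0):-1/XOX/XX./OO.*, (1,2):-1/XOX/.XX/OO., (2,2):-1/XOX/.X./OOX
[XOX/XX./OO.] O move#5: (1,2):+1/XOX/XXO/OO.*, (2,2):+1/XOX/XX./OOO
[XOX/XXO/OO.] end (terminal -1, X#6); searched ..X/.X./.O. to 6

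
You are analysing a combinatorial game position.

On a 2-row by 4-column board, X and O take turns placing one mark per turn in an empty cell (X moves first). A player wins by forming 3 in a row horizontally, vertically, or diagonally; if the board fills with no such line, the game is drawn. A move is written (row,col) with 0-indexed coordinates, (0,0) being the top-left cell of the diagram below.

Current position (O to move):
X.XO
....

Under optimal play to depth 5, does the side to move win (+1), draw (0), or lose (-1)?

ply 1, O at X.XO/.... | (0,1)=+0→XOXO/....*; (1,0)=-1→X.XO/O...; (1,1)=-1→X.XO/.O..; (1,2)=-1→X.XO/..O.; (1,3)=-1→X.XO/...O
ply 2, X at XOXO/.... | (1,0)=+0→XOXO/X...*; (1,1)=+0→XOXO/.X..; (1,2)=+0→XOXO/..X.; (1,3)=+0→XOXO/...X
ply 3, O at XOXO/X... | (1,1)=+0→XOXO/XO..*; (1,2)=+0→XOXO/X.O.; (1,3)=+0→XOXO/X..O
ply 4, X at XOXO/XO.. | (1,2)=+0→XOXO/XOX.*; (1,3)=+0→XOXO/XO.X
ply 5, O at XOXO/XOX. | (1,3)=+0→XOXO/XOXO*
ply 6: XOXO/XOXO is terminal +0 (X); from X.XO/.... depth 5

value(X.XO/...., O) = 0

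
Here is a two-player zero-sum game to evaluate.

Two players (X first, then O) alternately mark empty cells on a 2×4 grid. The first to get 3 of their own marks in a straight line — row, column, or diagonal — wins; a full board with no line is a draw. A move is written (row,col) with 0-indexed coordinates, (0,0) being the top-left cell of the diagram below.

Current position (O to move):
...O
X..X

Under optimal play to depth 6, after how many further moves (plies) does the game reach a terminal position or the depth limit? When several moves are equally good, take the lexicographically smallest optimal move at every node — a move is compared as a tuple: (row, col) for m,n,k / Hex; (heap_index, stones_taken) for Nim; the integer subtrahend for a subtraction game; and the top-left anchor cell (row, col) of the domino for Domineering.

PV length from [...O/X..X]: 5 plies

p1 O@[...O/X..X]: (0,0)[O..O/X..X]+0* (0,1)[.O.O/X..X]+0 (0,2)[..OO/X..X]+0 (1,1)[...O/XO.X]+0 (1,2)[...O/X.OX]+0
p2 X@[O..O/X..X]: (0,1)[OX.O/X..X]+0* (0,2)[O.XO/X..X]+0 (1,1)[O..O/XX.X]+0 (1,2)[O..O/X.XX]+0
p3 O@[OX.O/X..X]: (0,2)[OXOO/X..X]+0* (1,1)[OX.O/XO.X]+0 (1,2)[OX.O/X.OX]+0
p4 X@[OXOO/X..X]: (1,1)[OXOO/XX.X]+0* (1,2)[OXOO/X.XX]+0
p5 O@[OXOO/XX.X]: (1,2)[OXOO/XXOX]+0*
p6 X@[OXOO/XXOX] terminal +0; root [...O/X..X] d6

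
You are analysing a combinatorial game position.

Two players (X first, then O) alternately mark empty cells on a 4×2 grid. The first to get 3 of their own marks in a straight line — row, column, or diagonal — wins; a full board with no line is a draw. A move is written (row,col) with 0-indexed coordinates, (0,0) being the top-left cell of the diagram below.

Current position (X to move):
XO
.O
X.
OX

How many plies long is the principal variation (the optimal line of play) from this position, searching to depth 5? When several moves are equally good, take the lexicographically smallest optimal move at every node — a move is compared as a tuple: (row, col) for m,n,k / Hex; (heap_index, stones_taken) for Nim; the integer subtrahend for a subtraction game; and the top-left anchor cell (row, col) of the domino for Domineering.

PV length from [XO/.O/X./OX]: 1 ply

[XO/.O/X./OX] X move#1: (1,0):+1/XO/XO/X./OX*, (2,1):+0/XO/.O/XX/OX
[XO/XO/X./OX] end (terminal -1, O#2); searched XO/.O/X./OX to 5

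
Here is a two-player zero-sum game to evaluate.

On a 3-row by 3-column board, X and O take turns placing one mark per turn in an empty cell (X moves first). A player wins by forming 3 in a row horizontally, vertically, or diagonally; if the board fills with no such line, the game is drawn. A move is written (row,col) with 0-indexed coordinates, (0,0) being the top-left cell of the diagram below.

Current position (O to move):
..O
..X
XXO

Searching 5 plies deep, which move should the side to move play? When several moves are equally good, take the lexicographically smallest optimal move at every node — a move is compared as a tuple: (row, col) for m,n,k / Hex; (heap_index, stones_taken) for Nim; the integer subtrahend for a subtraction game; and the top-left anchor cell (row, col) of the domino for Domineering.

[..O/..X/XXO] O move#1: (0,0):+1/O.O/..X/XXO*, (0,1):+0/.OO/..X/XXO, (1,0):+0/..O/O.X/XXO, (1,1):+0/..O/.OX/XXO
[O.O/..X/XXO] X move#2: (0,1):-1/OXO/..X/XXO*, (1,0):-1/O.O/X.X/XXO, (1,1):-1/O.O/.XX/XXO
[OXO/..X/XXO] O move#3: (1,0):-1/OXO/O.X/XXO, (1,1):+1/OXO/.OX/XXO*
[OXO/.OX/XXO] end (terminal -1, X#4); searched ..O/..X/XXO to 5

O's best at [..O/..X/XXO]: (0,0)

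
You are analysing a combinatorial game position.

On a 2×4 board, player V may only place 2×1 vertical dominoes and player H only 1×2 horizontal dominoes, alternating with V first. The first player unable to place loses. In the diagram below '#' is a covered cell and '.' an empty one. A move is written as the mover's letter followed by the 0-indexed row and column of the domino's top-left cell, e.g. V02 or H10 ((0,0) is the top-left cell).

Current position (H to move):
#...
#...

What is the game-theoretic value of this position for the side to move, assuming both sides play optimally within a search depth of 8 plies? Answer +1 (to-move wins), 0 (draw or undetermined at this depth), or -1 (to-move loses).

value(#.../#..., H) = +1

ply 1, H at #.../#... | H01=+1→###./#...*; H02=+1→#.##/#...; H11=+1→#.../###.; H12=+1→#.../#.##
ply 2, V at ###./#... | V03=-1→####/#..#*
ply 3, H at ####/#..# | H11=+1→####/####*
ply 4: ####/#### is terminal -1 (V); from #.../#... depth 8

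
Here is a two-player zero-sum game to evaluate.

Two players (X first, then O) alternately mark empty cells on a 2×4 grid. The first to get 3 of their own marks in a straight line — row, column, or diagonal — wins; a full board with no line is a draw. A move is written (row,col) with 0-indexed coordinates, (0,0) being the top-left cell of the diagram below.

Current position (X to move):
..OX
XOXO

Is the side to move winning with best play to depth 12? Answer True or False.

p1 X@[..OX/XOXO]: (0,0)[X.OX/XOXO]+0* (0,1)[.XOX/XOXO]+0
p2 O@[X.OX/XOXO]: (0,1)[XOOX/XOXO]+0*
p3 X@[XOOX/XOXO] terminal +0; root [..OX/XOXO] d12

X winning at [..OX/XOXO]: False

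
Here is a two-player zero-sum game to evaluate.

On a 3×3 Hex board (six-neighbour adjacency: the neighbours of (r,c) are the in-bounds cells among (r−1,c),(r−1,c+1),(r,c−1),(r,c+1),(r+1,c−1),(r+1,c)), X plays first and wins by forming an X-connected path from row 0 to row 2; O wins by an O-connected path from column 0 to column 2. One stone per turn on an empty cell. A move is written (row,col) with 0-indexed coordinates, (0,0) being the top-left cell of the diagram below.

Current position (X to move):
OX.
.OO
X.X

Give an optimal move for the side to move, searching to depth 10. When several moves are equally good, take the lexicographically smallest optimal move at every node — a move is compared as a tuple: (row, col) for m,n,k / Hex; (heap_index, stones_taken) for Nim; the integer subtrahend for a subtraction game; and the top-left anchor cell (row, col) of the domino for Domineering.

[OX./.OO/X.X] X move#1: (0,2):-1/OXX/.OO/X.X, (1,0):+1/OX./XOO/X.X*, (2,1):-1/OX./.OO/XXX
[OX./XOO/X.X] end (terminal -1, O#2); searched OX./.OO/X.X to 10

X's best at [OX./.OO/X.X]: (1,0)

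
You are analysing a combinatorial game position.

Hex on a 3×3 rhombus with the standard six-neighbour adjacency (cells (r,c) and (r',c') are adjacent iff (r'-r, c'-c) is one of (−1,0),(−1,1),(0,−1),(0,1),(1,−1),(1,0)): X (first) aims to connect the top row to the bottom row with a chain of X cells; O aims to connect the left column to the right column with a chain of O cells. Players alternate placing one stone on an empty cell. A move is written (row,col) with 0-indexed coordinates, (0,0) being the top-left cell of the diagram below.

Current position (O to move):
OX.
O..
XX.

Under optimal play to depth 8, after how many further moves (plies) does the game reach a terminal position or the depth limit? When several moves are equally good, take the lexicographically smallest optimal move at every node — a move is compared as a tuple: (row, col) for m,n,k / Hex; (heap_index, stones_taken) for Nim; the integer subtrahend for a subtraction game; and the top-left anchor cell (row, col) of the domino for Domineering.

PV length from [OX./O../XX.]: 3 plies

ply 1, O at OX./O../XX. | (0,2)=-1→OXO/O../XX.; (1,1)=+1→OX./OO./XX.*; (1,2)=-1→OX./O.O/XX.; (2,2)=-1→OX./O../XXO
ply 2, X at OX./OO./XX. | (0,2)=-1→OXX/OO./XX.*; (1,2)=-1→OX./OOX/XX.; (2,2)=-1→OX./OO./XXX
ply 3, O at OXX/OO./XX. | (1,2)=+1→OXX/OOO/XX.*; (2,2)=-1→OXX/OO./XXO
ply 4: OXX/OOO/XX. is terminal -1 (X); from OX./O../XX. depth 8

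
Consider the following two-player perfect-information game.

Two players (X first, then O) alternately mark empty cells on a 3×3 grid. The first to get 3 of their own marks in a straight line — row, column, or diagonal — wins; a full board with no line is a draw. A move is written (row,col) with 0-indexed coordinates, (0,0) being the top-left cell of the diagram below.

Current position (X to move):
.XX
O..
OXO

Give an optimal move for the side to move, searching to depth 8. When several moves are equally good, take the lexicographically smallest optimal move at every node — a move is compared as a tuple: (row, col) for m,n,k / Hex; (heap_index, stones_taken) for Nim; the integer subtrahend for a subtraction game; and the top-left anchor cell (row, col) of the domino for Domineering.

ply 1, X at .XX/O../OXO | (0,0)=+1→XXX/O../OXO*; (1,1)=+1→.XX/OX./OXO; (1,2)=-1→.XX/O.X/OXO
ply 2: XXX/O../OXO is terminal -1 (O); from .XX/O../OXO depth 8

X's best at [.XX/O../OXO]: (0,0)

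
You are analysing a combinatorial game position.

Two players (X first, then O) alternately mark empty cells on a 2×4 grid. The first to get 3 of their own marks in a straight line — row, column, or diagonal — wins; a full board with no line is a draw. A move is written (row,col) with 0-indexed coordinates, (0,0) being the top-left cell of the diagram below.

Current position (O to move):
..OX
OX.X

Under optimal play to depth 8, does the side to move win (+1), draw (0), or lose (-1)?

p1 O@[..OX/OX.X]: (0,0)[O.OX/OX.X]-1 (0,1)[.OOX/OX.X]-1 (1,2)[..OX/OXOX]+0*
p2 X@[..OX/OXOX]: (0,0)[X.OX/OXOX]+0* (0,1)[.XOX/OXOX]+0
p3 O@[X.OX/OXOX]: (0,1)[XOOX/OXOX]+0*
p4 X@[XOOX/OXOX] terminal +0; root [..OX/OX.X] d8

value(..OX/OX.X, O) = 0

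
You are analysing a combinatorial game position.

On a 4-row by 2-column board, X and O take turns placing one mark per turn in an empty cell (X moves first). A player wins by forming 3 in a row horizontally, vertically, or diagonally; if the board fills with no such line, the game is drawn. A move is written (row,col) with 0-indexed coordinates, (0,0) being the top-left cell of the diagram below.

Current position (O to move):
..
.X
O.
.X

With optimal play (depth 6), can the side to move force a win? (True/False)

O winning at [../.X/O./.X]: False

ply 1, O at ../.X/O./.X | (0,0)=-1→O./.X/O./.X; (0,1)=-1→.O/.X/O./.X; (1,0)=-1→../OX/O./.X; (2,1)=+0→../.X/OO/.X*; (3,0)=-1→../.X/O./OX
ply 2, X at ../.X/OO/.X | (0,0)=+0→X./.X/OO/.X*; (0,1)=-1→.X/.X/OO/.X; (1,0)=+0→../XX/OO/.X; (3,0)=+0→../.X/OO/XX
ply 3, O at X./.X/OO/.X | (0,1)=+0→XO/.X/OO/.X*; (1,0)=+0→X./OX/OO/.X; (3,0)=+0→X./.X/OO/OX
ply 4, X at XO/.X/OO/.X | (1,0)=+0→XO/XX/OO/.X*; (3,0)=+0→XO/.X/OO/XX
ply 5, O at XO/XX/OO/.X | (3,0)=+0→XO/XX/OO/OX*
ply 6: XO/XX/OO/OX is terminal +0 (X); from ../.X/O./.X depth 6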